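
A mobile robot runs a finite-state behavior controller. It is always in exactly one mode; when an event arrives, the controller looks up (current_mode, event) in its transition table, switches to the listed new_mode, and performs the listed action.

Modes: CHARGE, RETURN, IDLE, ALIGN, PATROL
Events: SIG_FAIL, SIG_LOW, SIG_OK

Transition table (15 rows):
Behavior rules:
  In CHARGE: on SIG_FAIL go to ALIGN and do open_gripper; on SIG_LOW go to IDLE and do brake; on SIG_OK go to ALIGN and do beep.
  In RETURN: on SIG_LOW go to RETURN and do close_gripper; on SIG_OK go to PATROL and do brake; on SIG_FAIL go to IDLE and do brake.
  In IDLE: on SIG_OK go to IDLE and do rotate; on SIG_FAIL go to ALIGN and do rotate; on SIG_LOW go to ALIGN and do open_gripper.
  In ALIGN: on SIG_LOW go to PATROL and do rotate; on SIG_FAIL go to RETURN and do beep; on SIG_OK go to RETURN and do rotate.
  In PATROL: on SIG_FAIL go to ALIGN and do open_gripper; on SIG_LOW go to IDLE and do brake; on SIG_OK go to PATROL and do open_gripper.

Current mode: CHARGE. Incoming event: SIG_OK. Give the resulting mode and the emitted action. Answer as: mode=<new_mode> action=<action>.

mode=ALIGN action=beep

current mode = CHARGE; filter table to that mode:
  (CHARGE, SIG_FAIL) → (ALIGN, open_gripper)
  (CHARGE, SIG_LOW) → (IDLE, brake)
  (CHARGE, SIG_OK) → (ALIGN, beep)  ← event matches
event = SIG_OK selects (ALIGN, beep)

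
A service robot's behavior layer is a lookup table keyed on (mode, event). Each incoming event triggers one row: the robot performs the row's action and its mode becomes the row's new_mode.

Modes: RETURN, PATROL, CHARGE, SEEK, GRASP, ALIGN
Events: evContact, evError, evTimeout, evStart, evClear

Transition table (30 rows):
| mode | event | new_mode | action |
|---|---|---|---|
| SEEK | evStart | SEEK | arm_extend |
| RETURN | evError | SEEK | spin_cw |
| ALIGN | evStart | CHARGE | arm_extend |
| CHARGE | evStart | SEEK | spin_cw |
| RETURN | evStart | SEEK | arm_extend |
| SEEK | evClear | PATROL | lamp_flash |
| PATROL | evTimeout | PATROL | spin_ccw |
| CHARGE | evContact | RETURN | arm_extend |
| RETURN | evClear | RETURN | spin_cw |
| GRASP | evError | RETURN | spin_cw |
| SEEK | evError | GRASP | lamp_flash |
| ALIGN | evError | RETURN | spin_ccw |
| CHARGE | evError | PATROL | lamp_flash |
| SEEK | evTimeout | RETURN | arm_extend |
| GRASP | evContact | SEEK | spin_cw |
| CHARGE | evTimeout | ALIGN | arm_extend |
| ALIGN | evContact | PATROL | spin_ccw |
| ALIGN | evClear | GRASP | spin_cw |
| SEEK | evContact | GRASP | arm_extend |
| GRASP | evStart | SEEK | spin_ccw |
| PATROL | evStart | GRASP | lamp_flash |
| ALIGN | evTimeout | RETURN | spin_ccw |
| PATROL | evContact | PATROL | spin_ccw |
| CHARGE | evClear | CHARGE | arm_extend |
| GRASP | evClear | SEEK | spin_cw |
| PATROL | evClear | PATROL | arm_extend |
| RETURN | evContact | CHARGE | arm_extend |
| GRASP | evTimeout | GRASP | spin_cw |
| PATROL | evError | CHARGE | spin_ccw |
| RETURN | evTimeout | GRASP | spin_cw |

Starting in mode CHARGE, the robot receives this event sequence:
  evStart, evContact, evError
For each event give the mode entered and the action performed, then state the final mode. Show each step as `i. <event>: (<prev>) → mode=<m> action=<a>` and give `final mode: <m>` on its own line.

1. evStart: (CHARGE) → mode=SEEK action=spin_cw
2. evContact: (SEEK) → mode=GRASP action=arm_extend
3. evError: (GRASP) → mode=RETURN action=spin_cw

final mode: RETURN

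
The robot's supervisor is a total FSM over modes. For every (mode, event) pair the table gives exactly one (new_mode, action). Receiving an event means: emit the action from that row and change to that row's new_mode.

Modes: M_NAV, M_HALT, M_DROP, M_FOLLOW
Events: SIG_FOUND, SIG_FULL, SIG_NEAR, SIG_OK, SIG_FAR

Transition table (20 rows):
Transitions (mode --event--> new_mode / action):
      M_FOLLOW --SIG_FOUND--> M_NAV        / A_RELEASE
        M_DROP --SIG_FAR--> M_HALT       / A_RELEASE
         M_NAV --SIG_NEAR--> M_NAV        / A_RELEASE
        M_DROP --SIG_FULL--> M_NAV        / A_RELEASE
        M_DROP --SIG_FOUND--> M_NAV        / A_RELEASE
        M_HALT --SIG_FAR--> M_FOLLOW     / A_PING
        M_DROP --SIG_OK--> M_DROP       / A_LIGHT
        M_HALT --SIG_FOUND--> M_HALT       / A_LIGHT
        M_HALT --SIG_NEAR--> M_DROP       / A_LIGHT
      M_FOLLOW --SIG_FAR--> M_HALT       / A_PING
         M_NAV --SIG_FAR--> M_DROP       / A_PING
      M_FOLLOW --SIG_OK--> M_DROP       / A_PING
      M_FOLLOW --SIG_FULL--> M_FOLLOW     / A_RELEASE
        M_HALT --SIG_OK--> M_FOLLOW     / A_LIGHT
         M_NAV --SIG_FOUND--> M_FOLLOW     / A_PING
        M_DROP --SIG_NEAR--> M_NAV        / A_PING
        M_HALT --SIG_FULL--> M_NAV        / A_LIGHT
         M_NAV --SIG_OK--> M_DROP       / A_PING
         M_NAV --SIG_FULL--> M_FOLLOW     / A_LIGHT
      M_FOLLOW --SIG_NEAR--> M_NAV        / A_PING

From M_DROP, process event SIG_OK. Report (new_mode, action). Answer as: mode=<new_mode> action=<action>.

mode=M_DROP action=A_LIGHT

current mode = M_DROP; filter table to that mode:
  (M_DROP, SIG_FAR) → (M_HALT, A_RELEASE)
  (M_DROP, SIG_FULL) → (M_NAV, A_RELEASE)
  (M_DROP, SIG_FOUND) → (M_NAV, A_RELEASE)
  (M_DROP, SIG_OK) → (M_DROP, A_LIGHT)  ← event matches
  (M_DROP, SIG_NEAR) → (M_NAV, A_PING)
event = SIG_OK selects (M_DROP, A_LIGHT)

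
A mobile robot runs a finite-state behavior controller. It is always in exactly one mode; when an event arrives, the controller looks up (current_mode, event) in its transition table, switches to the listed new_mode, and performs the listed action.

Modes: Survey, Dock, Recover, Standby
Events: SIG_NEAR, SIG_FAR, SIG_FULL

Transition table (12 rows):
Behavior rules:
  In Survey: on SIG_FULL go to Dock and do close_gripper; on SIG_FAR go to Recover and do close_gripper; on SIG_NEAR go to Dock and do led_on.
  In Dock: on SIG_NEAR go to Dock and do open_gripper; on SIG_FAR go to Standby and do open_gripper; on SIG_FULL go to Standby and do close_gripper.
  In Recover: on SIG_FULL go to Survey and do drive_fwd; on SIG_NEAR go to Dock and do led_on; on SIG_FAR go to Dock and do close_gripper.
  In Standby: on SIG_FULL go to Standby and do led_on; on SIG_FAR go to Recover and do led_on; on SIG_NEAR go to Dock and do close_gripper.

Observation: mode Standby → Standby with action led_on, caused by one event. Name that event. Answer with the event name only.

try SIG_NEAR: (Standby, SIG_NEAR) → (Dock, close_gripper)
try SIG_FAR: (Standby, SIG_FAR) → (Recover, led_on)
try SIG_FULL: (Standby, SIG_FULL) → (Standby, led_on)  ← matches

SIG_FULL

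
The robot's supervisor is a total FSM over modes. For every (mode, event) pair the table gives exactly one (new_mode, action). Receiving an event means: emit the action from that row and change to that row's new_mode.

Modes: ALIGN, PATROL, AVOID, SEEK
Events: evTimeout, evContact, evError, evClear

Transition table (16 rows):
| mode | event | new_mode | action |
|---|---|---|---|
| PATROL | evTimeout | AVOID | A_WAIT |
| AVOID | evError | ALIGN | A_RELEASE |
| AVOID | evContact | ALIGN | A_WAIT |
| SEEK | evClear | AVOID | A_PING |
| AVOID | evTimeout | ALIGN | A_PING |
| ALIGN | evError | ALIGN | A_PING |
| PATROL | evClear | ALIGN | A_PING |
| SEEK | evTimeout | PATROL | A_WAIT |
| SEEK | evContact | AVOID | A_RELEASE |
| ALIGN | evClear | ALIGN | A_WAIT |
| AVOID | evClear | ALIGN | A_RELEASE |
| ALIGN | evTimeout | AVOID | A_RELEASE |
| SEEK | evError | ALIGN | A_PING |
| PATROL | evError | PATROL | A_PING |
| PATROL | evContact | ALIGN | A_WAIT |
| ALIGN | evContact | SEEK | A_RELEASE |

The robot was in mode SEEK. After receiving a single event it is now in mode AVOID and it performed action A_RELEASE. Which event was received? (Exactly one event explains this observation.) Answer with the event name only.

try evTimeout: (SEEK, evTimeout) → (PATROL, A_WAIT)
try evContact: (SEEK, evContact) → (AVOID, A_RELEASE)  ← matches
try evError: (SEEK, evError) → (ALIGN, A_PING)
try evClear: (SEEK, evClear) → (AVOID, A_PING)

evContact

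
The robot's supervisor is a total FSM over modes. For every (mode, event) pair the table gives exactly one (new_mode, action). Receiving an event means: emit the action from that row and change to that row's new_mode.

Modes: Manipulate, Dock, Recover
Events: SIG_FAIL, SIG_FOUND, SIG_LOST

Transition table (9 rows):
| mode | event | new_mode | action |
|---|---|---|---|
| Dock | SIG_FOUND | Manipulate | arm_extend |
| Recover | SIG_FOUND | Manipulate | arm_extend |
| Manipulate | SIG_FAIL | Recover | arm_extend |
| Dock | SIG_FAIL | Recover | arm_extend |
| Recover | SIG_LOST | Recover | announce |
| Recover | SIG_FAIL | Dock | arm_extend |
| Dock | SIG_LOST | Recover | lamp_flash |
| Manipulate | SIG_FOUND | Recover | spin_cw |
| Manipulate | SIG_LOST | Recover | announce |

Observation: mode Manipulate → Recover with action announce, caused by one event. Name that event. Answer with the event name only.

try SIG_FAIL: (Manipulate, SIG_FAIL) → (Recover, arm_extend)
try SIG_FOUND: (Manipulate, SIG_FOUND) → (Recover, spin_cw)
try SIG_LOST: (Manipulate, SIG_LOST) → (Recover, announce)  ← matches

SIG_LOST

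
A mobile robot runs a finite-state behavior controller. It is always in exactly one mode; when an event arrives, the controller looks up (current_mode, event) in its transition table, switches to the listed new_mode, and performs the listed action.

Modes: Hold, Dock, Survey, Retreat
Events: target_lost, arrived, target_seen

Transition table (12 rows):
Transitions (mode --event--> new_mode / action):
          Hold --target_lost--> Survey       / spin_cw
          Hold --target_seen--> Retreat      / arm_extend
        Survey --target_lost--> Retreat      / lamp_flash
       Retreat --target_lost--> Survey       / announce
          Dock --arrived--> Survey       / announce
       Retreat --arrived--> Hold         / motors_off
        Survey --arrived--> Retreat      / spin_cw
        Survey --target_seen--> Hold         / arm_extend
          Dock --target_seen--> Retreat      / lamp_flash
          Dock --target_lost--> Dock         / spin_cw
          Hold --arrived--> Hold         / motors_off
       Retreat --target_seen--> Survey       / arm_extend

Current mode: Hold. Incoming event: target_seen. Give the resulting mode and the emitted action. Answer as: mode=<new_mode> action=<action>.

mode=Retreat action=arm_extend

current mode = Hold; filter table to that mode:
  (Hold, target_lost) → (Survey, spin_cw)
  (Hold, target_seen) → (Retreat, arm_extend)  ← event matches
  (Hold, arrived) → (Hold, motors_off)
event = target_seen selects (Retreat, arm_extend)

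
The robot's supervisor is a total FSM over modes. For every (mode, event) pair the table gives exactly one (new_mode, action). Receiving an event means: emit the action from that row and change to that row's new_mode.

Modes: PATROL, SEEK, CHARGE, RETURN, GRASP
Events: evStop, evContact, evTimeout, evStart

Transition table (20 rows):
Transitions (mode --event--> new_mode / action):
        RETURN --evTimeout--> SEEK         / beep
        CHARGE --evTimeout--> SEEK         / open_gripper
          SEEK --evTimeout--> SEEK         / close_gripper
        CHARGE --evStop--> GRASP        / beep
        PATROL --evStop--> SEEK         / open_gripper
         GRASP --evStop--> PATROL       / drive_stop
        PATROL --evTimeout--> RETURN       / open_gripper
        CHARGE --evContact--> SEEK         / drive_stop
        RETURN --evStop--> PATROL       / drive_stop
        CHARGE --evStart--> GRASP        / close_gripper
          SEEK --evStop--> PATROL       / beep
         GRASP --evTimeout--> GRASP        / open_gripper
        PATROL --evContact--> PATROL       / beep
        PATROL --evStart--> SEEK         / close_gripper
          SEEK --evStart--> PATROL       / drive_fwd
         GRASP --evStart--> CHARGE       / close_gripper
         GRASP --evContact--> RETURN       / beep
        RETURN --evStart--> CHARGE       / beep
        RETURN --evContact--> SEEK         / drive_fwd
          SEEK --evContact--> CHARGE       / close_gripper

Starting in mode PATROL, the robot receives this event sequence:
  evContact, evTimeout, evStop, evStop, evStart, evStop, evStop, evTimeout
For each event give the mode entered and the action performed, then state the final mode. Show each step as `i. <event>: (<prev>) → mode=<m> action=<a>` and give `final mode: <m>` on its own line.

1. evContact: (PATROL) → mode=PATROL action=beep
2. evTimeout: (PATROL) → mode=RETURN action=open_gripper
3. evStop: (RETURN) → mode=PATROL action=drive_stop
4. evStop: (PATROL) → mode=SEEK action=open_gripper
5. evStart: (SEEK) → mode=PATROL action=drive_fwd
6. evStop: (PATROL) → mode=SEEK action=open_gripper
7. evStop: (SEEK) → mode=PATROL action=beep
8. evTimeout: (PATROL) → mode=RETURN action=open_gripper

final mode: RETURN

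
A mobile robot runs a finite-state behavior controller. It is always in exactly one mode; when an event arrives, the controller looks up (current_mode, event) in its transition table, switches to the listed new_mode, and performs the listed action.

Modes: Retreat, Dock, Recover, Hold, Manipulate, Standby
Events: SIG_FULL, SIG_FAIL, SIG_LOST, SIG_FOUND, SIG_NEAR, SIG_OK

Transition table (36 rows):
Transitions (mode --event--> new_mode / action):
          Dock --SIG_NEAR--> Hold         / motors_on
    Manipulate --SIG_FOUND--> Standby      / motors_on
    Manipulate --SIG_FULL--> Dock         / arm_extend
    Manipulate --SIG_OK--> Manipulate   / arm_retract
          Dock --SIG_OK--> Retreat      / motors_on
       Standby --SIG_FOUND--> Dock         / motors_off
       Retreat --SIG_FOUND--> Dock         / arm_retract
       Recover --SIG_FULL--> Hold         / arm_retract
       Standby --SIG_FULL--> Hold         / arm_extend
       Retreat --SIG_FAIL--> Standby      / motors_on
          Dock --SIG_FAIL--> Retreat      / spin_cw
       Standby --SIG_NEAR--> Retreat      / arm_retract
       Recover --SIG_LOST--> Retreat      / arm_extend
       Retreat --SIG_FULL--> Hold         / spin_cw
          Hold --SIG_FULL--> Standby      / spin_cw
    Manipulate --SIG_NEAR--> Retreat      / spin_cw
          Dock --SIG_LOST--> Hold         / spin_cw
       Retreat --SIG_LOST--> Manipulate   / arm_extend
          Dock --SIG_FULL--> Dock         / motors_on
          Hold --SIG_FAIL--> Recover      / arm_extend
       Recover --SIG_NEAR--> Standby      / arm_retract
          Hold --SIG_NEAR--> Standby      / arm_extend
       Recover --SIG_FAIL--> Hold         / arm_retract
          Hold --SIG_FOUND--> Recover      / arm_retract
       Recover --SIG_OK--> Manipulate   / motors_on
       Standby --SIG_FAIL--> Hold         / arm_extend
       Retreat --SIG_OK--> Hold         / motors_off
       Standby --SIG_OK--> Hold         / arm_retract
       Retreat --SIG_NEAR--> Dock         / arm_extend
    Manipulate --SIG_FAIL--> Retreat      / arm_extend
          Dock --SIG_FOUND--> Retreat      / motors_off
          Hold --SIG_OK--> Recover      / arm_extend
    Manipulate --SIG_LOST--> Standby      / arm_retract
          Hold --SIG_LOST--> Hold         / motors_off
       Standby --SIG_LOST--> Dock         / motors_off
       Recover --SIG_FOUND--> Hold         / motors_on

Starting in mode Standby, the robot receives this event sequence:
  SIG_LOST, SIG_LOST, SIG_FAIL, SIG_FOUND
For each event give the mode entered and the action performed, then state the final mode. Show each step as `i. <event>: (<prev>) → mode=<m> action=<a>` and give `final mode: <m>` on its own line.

1. SIG_LOST: (Standby) → mode=Dock action=motors_off
2. SIG_LOST: (Dock) → mode=Hold action=spin_cw
3. SIG_FAIL: (Hold) → mode=Recover action=arm_extend
4. SIG_FOUND: (Recover) → mode=Hold action=motors_on

final mode: Hold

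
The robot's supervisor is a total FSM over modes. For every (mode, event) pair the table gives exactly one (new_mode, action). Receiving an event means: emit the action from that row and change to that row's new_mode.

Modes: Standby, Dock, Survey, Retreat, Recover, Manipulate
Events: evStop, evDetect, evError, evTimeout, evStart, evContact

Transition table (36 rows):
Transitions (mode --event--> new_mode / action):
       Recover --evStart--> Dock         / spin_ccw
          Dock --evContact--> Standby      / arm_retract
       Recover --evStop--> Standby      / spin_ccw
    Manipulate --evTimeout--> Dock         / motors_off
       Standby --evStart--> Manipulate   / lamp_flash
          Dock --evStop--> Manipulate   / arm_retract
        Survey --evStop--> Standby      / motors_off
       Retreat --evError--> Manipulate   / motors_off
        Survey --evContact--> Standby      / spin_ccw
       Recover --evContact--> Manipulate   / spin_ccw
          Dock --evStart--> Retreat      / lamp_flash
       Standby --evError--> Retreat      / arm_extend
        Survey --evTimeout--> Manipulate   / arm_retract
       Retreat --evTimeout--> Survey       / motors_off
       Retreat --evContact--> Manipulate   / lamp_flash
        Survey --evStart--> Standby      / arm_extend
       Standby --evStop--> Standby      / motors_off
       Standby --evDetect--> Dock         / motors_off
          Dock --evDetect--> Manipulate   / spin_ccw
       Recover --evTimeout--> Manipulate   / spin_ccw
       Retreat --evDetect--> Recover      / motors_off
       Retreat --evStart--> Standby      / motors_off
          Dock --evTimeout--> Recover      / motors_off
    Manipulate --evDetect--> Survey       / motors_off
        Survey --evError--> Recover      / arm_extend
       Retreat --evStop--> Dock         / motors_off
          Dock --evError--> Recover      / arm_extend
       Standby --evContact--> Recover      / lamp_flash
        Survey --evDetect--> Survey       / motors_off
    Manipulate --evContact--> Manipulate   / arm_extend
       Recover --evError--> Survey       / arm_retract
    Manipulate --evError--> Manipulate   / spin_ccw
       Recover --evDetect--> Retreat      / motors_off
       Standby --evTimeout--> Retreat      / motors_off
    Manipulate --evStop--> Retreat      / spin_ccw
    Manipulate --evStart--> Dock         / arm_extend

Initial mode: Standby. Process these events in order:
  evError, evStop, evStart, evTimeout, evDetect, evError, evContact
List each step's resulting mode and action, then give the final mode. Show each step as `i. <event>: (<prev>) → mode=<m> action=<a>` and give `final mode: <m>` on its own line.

1. evError: (Standby) → mode=Retreat action=arm_extend
2. evStop: (Retreat) → mode=Dock action=motors_off
3. evStart: (Dock) → mode=Retreat action=lamp_flash
4. evTimeout: (Retreat) → mode=Survey action=motors_off
5. evDetect: (Survey) → mode=Survey action=motors_off
6. evError: (Survey) → mode=Recover action=arm_extend
7. evContact: (Recover) → mode=Manipulate action=spin_ccw

final mode: Manipulate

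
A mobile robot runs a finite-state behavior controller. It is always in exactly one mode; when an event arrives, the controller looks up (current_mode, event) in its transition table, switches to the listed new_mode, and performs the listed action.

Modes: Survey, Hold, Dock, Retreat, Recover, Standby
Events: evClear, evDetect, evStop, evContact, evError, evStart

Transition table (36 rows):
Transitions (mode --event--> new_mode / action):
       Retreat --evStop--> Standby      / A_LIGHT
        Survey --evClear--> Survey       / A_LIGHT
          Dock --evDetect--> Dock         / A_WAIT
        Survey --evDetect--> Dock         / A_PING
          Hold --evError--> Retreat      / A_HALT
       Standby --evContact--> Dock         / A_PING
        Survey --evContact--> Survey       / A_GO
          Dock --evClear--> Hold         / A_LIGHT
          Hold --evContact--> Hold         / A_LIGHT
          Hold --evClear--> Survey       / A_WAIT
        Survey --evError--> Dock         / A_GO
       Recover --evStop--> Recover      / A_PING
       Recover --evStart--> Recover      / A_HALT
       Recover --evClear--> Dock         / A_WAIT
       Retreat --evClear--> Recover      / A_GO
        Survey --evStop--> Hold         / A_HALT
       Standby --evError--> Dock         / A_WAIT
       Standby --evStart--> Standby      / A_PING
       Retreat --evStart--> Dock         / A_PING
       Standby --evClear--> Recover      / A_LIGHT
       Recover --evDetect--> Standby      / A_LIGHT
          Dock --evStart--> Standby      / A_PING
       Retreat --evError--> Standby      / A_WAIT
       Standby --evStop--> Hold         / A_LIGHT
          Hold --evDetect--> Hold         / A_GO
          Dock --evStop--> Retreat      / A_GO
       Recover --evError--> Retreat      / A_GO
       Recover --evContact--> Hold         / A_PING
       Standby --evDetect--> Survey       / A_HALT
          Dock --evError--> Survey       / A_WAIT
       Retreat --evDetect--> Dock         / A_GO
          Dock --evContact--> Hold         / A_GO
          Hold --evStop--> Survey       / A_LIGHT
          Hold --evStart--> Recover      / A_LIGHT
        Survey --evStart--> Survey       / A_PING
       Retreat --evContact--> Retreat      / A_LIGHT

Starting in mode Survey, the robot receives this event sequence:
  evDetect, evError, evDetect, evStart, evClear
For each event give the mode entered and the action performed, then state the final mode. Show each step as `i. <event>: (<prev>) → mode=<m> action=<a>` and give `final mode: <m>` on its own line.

1. evDetect: (Survey) → mode=Dock action=A_PING
2. evError: (Dock) → mode=Survey action=A_WAIT
3. evDetect: (Survey) → mode=Dock action=A_PING
4. evStart: (Dock) → mode=Standby action=A_PING
5. evClear: (Standby) → mode=Recover action=A_LIGHT

final mode: Recover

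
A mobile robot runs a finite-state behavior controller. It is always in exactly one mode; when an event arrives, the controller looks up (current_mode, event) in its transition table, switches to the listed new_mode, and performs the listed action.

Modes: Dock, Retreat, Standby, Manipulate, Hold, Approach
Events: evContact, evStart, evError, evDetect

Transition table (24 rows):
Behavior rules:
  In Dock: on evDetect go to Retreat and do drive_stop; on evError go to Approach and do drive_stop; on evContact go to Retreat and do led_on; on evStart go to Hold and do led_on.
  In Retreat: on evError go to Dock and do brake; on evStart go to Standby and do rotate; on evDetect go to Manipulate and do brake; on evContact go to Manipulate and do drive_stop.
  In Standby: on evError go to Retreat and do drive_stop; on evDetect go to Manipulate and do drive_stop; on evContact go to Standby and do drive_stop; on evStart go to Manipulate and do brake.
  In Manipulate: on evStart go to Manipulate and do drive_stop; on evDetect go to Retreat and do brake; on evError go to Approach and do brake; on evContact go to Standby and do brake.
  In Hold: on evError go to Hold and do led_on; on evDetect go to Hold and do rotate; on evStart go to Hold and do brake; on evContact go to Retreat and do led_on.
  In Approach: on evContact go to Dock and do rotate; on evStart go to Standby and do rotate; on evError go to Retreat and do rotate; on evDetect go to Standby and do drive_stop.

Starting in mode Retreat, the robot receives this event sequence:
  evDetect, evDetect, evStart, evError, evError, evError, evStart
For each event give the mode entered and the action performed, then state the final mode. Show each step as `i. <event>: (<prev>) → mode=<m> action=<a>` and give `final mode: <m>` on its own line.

final mode: Standby

1. evDetect: (Retreat) → mode=Manipulate action=brake
2. evDetect: (Manipulate) → mode=Retreat action=brake
3. evStart: (Retreat) → mode=Standby action=rotate
4. evError: (Standby) → mode=Retreat action=drive_stop
5. evError: (Retreat) → mode=Dock action=brake
6. evError: (Dock) → mode=Approach action=drive_stop
7. evStart: (Approach) → mode=Standby action=rotate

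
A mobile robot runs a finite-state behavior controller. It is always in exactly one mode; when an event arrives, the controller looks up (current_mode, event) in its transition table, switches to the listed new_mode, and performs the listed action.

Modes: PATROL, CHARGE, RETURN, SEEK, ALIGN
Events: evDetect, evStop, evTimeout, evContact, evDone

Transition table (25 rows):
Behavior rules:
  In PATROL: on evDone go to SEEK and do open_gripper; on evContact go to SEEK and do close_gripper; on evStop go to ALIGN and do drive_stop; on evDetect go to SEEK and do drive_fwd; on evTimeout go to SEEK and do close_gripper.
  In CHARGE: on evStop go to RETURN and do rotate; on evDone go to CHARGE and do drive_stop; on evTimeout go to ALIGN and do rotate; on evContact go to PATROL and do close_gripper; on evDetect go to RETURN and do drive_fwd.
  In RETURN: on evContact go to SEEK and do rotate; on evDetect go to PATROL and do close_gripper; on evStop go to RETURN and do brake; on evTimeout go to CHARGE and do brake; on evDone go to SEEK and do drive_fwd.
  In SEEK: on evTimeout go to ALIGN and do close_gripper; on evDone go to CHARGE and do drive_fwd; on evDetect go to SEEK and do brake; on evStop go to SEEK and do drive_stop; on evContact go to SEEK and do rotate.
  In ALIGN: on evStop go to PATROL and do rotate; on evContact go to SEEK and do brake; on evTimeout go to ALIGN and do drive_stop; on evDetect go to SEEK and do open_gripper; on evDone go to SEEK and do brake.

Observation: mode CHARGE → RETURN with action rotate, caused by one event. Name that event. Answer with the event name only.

evStop

try evDetect: (CHARGE, evDetect) → (RETURN, drive_fwd)
try evStop: (CHARGE, evStop) → (RETURN, rotate)  ← matches
try evTimeout: (CHARGE, evTimeout) → (ALIGN, rotate)
try evContact: (CHARGE, evContact) → (PATROL, close_gripper)
try evDone: (CHARGE, evDone) → (CHARGE, drive_stop)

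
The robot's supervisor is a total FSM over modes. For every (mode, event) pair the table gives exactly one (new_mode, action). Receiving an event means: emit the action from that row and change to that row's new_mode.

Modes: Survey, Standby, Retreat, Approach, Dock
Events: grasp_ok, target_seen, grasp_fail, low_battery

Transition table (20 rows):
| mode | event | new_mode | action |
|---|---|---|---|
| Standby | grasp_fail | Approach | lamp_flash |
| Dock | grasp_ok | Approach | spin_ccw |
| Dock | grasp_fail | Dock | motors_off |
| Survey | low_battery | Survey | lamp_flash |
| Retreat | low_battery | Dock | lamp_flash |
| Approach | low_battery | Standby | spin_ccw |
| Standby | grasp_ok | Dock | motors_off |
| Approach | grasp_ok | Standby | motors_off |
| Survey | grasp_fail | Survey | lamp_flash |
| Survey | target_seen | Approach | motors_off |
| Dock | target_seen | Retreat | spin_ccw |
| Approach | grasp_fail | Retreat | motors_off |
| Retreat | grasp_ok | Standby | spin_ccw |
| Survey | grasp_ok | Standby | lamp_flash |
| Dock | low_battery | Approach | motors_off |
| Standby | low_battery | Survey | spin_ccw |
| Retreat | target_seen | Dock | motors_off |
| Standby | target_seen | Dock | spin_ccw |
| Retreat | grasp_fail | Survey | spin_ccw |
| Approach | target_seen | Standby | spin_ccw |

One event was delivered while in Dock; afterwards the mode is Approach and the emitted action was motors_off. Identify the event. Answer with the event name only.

try grasp_ok: (Dock, grasp_ok) → (Approach, spin_ccw)
try target_seen: (Dock, target_seen) → (Retreat, spin_ccw)
try grasp_fail: (Dock, grasp_fail) → (Dock, motors_off)
try low_battery: (Dock, low_battery) → (Approach, motors_off)  ← matches

low_battery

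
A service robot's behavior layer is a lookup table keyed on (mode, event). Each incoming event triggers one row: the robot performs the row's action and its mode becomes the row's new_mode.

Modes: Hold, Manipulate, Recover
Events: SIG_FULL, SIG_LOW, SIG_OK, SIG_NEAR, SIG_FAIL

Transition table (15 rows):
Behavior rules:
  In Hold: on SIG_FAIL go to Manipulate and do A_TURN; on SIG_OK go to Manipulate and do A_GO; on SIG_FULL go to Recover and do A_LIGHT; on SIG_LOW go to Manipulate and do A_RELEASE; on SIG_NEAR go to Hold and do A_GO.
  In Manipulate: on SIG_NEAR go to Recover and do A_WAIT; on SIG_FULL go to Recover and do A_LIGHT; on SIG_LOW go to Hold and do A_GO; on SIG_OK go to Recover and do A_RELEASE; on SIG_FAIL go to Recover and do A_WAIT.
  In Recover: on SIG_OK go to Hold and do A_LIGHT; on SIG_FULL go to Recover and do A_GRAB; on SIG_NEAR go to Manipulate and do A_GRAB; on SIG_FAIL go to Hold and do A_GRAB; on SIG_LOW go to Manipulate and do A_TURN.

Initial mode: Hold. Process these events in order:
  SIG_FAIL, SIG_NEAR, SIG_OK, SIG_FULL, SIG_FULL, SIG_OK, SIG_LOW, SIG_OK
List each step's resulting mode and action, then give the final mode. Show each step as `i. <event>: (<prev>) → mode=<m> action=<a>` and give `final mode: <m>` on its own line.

final mode: Recover

1. SIG_FAIL: (Hold) → mode=Manipulate action=A_TURN
2. SIG_NEAR: (Manipulate) → mode=Recover action=A_WAIT
3. SIG_OK: (Recover) → mode=Hold action=A_LIGHT
4. SIG_FULL: (Hold) → mode=Recover action=A_LIGHT
5. SIG_FULL: (Recover) → mode=Recover action=A_GRAB
6. SIG_OK: (Recover) → mode=Hold action=A_LIGHT
7. SIG_LOW: (Hold) → mode=Manipulate action=A_RELEASE
8. SIG_OK: (Manipulate) → mode=Recover action=A_RELEASE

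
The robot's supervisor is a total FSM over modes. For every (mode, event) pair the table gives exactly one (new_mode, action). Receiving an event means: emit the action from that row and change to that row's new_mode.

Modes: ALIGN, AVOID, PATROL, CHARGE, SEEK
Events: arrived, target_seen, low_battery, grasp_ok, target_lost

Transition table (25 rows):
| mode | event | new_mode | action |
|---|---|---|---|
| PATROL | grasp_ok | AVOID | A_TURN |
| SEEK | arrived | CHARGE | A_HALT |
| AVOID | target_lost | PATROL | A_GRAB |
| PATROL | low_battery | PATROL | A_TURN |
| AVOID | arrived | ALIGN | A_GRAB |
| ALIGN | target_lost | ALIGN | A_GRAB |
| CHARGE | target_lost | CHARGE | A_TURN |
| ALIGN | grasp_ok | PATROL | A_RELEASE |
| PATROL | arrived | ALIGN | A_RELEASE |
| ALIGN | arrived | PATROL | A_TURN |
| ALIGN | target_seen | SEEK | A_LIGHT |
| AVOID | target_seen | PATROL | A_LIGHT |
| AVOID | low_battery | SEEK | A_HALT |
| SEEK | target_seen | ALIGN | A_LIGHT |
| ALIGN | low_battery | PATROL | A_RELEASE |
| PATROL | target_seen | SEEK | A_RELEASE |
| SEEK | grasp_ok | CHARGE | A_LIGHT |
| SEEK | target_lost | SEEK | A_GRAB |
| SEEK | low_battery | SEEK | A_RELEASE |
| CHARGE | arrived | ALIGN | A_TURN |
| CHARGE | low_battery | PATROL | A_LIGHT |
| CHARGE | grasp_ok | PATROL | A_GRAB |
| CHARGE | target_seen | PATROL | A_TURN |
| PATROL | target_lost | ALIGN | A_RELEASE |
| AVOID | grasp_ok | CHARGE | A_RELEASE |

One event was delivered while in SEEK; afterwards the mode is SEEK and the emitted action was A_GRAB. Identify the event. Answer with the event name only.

target_lost

try arrived: (SEEK, arrived) → (CHARGE, A_HALT)
try target_seen: (SEEK, target_seen) → (ALIGN, A_LIGHT)
try low_battery: (SEEK, low_battery) → (SEEK, A_RELEASE)
try grasp_ok: (SEEK, grasp_ok) → (CHARGE, A_LIGHT)
try target_lost: (SEEK, target_lost) → (SEEK, A_GRAB)  ← matches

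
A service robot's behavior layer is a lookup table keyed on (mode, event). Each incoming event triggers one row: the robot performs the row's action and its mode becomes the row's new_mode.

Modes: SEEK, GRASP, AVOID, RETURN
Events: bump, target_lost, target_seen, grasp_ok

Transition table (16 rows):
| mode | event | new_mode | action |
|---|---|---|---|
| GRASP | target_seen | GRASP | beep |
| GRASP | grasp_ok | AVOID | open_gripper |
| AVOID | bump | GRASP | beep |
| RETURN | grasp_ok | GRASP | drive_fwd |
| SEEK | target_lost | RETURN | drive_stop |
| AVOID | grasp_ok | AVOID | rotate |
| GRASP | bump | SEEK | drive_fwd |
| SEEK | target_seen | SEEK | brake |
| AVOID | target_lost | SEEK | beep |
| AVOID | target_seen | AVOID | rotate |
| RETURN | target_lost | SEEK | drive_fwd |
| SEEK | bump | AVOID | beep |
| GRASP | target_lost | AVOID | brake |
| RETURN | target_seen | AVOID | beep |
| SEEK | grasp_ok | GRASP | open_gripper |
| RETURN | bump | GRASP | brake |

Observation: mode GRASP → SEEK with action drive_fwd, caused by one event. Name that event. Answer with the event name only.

try bump: (GRASP, bump) → (SEEK, drive_fwd)  ← matches
try target_lost: (GRASP, target_lost) → (AVOID, brake)
try target_seen: (GRASP, target_seen) → (GRASP, beep)
try grasp_ok: (GRASP, grasp_ok) → (AVOID, open_gripper)

bump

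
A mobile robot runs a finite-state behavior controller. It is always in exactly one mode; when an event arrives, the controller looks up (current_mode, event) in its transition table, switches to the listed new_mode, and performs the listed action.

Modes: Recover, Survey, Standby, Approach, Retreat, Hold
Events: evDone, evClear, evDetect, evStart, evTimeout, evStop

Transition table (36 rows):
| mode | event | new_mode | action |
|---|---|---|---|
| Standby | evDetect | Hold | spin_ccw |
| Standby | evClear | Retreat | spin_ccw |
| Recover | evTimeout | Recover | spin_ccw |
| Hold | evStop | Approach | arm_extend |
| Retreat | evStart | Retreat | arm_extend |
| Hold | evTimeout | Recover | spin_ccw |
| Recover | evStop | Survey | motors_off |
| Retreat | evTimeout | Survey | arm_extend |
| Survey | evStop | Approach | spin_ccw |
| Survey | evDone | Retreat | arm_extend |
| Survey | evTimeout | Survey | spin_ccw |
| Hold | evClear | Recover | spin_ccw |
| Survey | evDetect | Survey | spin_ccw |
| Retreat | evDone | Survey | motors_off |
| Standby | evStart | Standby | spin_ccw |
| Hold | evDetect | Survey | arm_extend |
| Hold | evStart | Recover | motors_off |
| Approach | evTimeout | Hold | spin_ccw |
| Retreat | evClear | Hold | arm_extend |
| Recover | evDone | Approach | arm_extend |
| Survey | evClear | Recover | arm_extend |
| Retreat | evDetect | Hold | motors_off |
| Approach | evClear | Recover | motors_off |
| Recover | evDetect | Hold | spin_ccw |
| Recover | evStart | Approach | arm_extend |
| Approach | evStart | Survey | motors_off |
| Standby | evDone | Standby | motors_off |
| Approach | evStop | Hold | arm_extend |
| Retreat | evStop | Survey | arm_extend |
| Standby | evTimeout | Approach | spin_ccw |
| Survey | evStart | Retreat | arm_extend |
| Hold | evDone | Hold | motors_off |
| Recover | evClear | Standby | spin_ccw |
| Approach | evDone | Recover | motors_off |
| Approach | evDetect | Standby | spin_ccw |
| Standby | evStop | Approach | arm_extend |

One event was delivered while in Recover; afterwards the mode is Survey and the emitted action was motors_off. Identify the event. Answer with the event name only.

evStop

try evDone: (Recover, evDone) → (Approach, arm_extend)
try evClear: (Recover, evClear) → (Standby, spin_ccw)
try evDetect: (Recover, evDetect) → (Hold, spin_ccw)
try evStart: (Recover, evStart) → (Approach, arm_extend)
try evTimeout: (Recover, evTimeout) → (Recover, spin_ccw)
try evStop: (Recover, evStop) → (Survey, motors_off)  ← matches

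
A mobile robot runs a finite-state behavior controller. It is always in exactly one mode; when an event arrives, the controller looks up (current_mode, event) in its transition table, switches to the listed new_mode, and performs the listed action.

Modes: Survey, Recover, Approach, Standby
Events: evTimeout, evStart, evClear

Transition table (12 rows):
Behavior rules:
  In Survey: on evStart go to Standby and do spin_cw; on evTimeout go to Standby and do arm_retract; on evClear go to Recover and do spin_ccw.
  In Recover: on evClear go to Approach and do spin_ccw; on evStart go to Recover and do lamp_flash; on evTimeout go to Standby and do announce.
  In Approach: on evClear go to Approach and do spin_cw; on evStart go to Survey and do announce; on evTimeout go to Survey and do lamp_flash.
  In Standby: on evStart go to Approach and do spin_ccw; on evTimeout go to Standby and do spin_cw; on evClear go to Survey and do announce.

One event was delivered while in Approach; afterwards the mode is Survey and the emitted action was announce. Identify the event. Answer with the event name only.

evStart

try evTimeout: (Approach, evTimeout) → (Survey, lamp_flash)
try evStart: (Approach, evStart) → (Survey, announce)  ← matches
try evClear: (Approach, evClear) → (Approach, spin_cw)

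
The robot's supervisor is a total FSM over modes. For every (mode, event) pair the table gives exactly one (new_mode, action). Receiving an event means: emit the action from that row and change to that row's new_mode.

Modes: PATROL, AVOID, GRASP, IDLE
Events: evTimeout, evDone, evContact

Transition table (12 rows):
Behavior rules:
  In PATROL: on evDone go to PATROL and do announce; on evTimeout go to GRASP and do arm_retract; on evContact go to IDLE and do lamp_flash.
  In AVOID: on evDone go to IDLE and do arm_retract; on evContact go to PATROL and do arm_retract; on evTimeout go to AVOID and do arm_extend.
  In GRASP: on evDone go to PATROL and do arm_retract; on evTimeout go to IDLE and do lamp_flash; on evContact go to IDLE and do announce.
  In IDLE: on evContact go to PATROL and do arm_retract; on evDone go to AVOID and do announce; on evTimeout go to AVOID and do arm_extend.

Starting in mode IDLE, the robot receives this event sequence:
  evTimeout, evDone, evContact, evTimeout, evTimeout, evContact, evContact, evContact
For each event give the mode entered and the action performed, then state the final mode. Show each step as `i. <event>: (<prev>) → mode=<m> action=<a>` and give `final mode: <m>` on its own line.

final mode: PATROL

1. evTimeout: (IDLE) → mode=AVOID action=arm_extend
2. evDone: (AVOID) → mode=IDLE action=arm_retract
3. evContact: (IDLE) → mode=PATROL action=arm_retract
4. evTimeout: (PATROL) → mode=GRASP action=arm_retract
5. evTimeout: (GRASP) → mode=IDLE action=lamp_flash
6. evContact: (IDLE) → mode=PATROL action=arm_retract
7. evContact: (PATROL) → mode=IDLE action=lamp_flash
8. evContact: (IDLE) → mode=PATROL action=arm_retract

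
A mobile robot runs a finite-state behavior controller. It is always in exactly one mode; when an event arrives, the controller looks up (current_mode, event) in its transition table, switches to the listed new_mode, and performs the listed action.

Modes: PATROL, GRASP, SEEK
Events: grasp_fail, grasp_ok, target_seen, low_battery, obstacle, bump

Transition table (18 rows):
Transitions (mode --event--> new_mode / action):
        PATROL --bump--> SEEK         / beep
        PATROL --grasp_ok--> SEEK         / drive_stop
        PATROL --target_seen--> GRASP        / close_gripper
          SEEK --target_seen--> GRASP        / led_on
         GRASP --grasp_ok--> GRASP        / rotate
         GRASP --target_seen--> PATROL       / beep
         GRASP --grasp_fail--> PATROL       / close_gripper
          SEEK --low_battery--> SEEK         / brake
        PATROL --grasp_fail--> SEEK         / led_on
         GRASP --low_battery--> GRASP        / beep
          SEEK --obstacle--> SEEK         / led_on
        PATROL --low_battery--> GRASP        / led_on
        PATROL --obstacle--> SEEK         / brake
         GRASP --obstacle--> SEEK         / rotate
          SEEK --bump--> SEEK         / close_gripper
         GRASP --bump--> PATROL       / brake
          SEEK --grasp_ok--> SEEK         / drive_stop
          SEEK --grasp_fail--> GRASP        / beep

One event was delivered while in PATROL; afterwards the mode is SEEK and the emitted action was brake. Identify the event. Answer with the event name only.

obstacle

try grasp_fail: (PATROL, grasp_fail) → (SEEK, led_on)
try grasp_ok: (PATROL, grasp_ok) → (SEEK, drive_stop)
try target_seen: (PATROL, target_seen) → (GRASP, close_gripper)
try low_battery: (PATROL, low_battery) → (GRASP, led_on)
try obstacle: (PATROL, obstacle) → (SEEK, brake)  ← matches
try bump: (PATROL, bump) → (SEEK, beep)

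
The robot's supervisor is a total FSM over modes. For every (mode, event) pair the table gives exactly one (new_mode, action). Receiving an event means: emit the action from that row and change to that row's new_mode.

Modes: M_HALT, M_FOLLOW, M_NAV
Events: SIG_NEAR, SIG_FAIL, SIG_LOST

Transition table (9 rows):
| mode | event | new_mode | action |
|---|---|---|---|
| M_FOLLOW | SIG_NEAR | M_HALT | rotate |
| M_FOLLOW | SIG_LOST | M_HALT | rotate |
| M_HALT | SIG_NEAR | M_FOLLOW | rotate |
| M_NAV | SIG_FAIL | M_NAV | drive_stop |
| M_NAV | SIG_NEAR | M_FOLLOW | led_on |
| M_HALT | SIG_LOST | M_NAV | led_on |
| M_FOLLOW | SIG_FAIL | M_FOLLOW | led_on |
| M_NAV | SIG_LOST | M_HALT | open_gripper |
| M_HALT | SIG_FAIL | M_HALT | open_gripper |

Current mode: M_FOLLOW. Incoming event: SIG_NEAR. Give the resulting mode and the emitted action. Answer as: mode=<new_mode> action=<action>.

mode=M_HALT action=rotate

current mode = M_FOLLOW; filter table to that mode:
  (M_FOLLOW, SIG_NEAR) → (M_HALT, rotate)  ← event matches
  (M_FOLLOW, SIG_LOST) → (M_HALT, rotate)
  (M_FOLLOW, SIG_FAIL) → (M_FOLLOW, led_on)
event = SIG_NEAR selects (M_HALT, rotate)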